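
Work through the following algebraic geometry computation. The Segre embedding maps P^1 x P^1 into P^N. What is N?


The Segre embedding maps P^m x P^n into P^N via
all products of coordinates from each factor.
N = (m+1)(n+1) - 1
N = (1+1)(1+1) - 1
N = 2*2 - 1
N = 4 - 1 = 3

3


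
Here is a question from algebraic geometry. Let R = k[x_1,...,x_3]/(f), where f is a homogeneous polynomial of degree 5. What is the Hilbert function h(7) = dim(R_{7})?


For R = k[x_1,...,x_n]/(f) with f homogeneous of degree e:
The Hilbert series is (1 - t^e)/(1 - t)^n.
So h(d) = C(d+n-1, n-1) - C(d-e+n-1, n-1) for d >= e.
With n=3, e=5, d=7:
C(7+3-1, 3-1) = C(9, 2) = 36
C(7-5+3-1, 3-1) = C(4, 2) = 6
h(7) = 36 - 6 = 30

30


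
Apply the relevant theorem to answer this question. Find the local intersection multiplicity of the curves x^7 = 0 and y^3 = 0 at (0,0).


The intersection multiplicity of V(x^a) and V(y^b) at the origin is:
I(O; V(x^7), V(y^3)) = dim_k(k[x,y]/(x^7, y^3))
A basis for k[x,y]/(x^7, y^3) is the set of monomials x^i * y^j
where 0 <= i < 7 and 0 <= j < 3.
The number of such monomials is 7 * 3 = 21

21


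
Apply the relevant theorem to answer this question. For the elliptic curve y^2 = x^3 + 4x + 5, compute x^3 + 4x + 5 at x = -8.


Compute x^3 + 4x + 5 at x = -8:
x^3 = (-8)^3 = -512
4*x = 4*(-8) = -32
Sum: -512 - 32 + 5 = -539

-539


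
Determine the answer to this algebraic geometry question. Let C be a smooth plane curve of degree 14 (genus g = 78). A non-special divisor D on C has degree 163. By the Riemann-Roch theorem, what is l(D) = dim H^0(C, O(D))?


First, compute the genus of a smooth plane curve of degree 14:
g = (d-1)(d-2)/2 = (14-1)(14-2)/2 = 78
For a non-special divisor D (i.e., h^1(D) = 0), Riemann-Roch gives:
l(D) = deg(D) - g + 1
Since deg(D) = 163 >= 2g - 1 = 155, D is non-special.
l(D) = 163 - 78 + 1 = 86

86


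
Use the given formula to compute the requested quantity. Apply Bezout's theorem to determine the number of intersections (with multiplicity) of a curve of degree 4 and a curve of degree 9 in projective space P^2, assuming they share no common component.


Bezout's theorem states the intersection count equals the product of degrees.
Intersection count = 4 * 9 = 36

36


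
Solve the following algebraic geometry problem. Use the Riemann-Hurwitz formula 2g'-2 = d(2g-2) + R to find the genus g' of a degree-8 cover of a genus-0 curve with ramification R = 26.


Riemann-Hurwitz formula: 2g' - 2 = d(2g - 2) + R
Given: d = 8, g = 0, R = 26
2g' - 2 = 8*(2*0 - 2) + 26
2g' - 2 = 8*(-2) + 26
2g' - 2 = -16 + 26 = 10
2g' = 12
g' = 6

6


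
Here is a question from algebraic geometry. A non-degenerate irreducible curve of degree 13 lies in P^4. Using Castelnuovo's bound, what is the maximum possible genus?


Castelnuovo's bound: write d - 1 = m(r-1) + epsilon with 0 <= epsilon < r-1.
d - 1 = 13 - 1 = 12
r - 1 = 4 - 1 = 3
12 = 4*3 + 0, so m = 4, epsilon = 0
pi(d, r) = m(m-1)(r-1)/2 + m*epsilon
= 4*3*3/2 + 4*0
= 36/2 + 0
= 18 + 0 = 18

18


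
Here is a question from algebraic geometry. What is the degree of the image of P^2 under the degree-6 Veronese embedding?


The Veronese variety v_6(P^2) has degree d^r.
d^r = 6^2 = 36

36


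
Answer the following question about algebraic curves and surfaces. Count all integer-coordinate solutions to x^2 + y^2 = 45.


Systematically check integer values of x where x^2 <= 45.
For each valid x, check if 45 - x^2 is a perfect square.
x=3: 45 - 9 = 36, sqrt = 6 (valid)
x=6: 45 - 36 = 9, sqrt = 3 (valid)
Total integer solutions found: 8

8


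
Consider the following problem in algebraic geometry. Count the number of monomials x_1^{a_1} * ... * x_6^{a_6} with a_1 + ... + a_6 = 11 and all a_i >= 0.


The number of degree-11 monomials in 6 variables is C(d+n-1, n-1).
= C(11+6-1, 6-1) = C(16, 5)
= 4368

4368


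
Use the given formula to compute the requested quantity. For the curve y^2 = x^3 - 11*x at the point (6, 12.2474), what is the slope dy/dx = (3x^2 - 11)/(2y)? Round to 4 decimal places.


Using implicit differentiation of y^2 = x^3 - 11*x:
2y * dy/dx = 3x^2 - 11
dy/dx = (3x^2 - 11)/(2y)
Numerator: 3*6^2 - 11 = 97
Denominator: 2*12.2474 = 24.4948
dy/dx = 97/24.4948 = 3.9600

3.9600


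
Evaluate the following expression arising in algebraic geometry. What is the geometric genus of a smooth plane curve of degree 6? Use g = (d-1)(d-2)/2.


Using the genus formula for smooth plane curves:
g = (d-1)(d-2)/2
g = (6-1)(6-2)/2
g = 5*4/2
g = 20/2 = 10

10


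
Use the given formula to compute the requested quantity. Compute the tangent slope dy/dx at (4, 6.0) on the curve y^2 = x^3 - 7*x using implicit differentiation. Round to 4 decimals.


Using implicit differentiation of y^2 = x^3 - 7*x:
2y * dy/dx = 3x^2 - 7
dy/dx = (3x^2 - 7)/(2y)
Numerator: 3*4^2 - 7 = 41
Denominator: 2*6.0 = 12.0
dy/dx = 41/12.0 = 3.4167

3.4167


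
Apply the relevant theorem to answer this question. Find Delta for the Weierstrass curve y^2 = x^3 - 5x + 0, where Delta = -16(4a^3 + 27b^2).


Compute each component:
4a^3 = 4*(-5)^3 = 4*(-125) = -500
27b^2 = 27*0^2 = 27*0 = 0
4a^3 + 27b^2 = -500 + 0 = -500
Delta = -16*(-500) = 8000

8000


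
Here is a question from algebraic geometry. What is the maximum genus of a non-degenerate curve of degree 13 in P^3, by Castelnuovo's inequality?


Castelnuovo's bound: write d - 1 = m(r-1) + epsilon with 0 <= epsilon < r-1.
d - 1 = 13 - 1 = 12
r - 1 = 3 - 1 = 2
12 = 6*2 + 0, so m = 6, epsilon = 0
pi(d, r) = m(m-1)(r-1)/2 + m*epsilon
= 6*5*2/2 + 6*0
= 60/2 + 0
= 30 + 0 = 30

30


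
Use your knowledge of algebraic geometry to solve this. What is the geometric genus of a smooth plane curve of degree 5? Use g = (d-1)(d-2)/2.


Using the genus formula for smooth plane curves:
g = (d-1)(d-2)/2
g = (5-1)(5-2)/2
g = 4*3/2
g = 12/2 = 6

6


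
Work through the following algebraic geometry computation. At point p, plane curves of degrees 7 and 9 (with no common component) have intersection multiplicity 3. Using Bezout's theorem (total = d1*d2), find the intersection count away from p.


By Bezout's theorem, the total intersection number is d1 * d2.
Total = 7 * 9 = 63
Intersection multiplicity at p = 3
Remaining intersections = 63 - 3 = 60

60


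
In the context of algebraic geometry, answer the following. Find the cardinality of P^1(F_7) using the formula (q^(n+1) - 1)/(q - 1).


P^1(F_7) has (q^(n+1) - 1)/(q - 1) points.
= 7^1 + 7^0
= 7 + 1
= 8

8


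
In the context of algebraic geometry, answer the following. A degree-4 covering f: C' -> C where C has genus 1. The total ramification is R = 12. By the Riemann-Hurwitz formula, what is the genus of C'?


Riemann-Hurwitz formula: 2g' - 2 = d(2g - 2) + R
Given: d = 4, g = 1, R = 12
2g' - 2 = 4*(2*1 - 2) + 12
2g' - 2 = 4*0 + 12
2g' - 2 = 0 + 12 = 12
2g' = 14
g' = 7

7


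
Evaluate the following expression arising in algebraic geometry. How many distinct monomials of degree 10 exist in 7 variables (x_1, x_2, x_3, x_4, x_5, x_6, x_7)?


The number of degree-10 monomials in 7 variables is C(d+n-1, n-1).
= C(10+7-1, 7-1) = C(16, 6)
= 8008

8008


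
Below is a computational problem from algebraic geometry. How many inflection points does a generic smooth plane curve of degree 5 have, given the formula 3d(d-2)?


For a general smooth plane curve C of degree d, the inflection points are
the intersection of C with its Hessian curve, which has degree 3(d-2).
By Bezout, the total intersection number is d * 3(d-2) = 5 * 9 = 45.
For a general curve every flex is ordinary, so each contributes
multiplicity 1 to C·Hess(C), and the number of distinct inflection
points is 3d(d-2).
Inflection points = 3*5*(5-2) = 3*5*3 = 45

45


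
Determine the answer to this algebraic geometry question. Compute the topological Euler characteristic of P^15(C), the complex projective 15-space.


The complex projective space P^15 has one cell in each even real dimension 0, 2, ..., 30.
The cohomology groups are H^{2k}(P^15) = Z for k = 0,...,15, and 0 otherwise.
Euler characteristic = sum of Betti numbers = 1 per even-dimensional cohomology group.
chi(P^15) = 15 + 1 = 16

16


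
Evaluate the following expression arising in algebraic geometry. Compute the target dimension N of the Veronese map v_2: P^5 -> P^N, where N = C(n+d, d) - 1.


The Veronese embedding v_d: P^n -> P^N maps each point to all
degree-d monomials in n+1 homogeneous coordinates.
N = C(n+d, d) - 1
N = C(5+2, 2) - 1
N = C(7, 2) - 1
C(7, 2) = 21
N = 21 - 1 = 20

20


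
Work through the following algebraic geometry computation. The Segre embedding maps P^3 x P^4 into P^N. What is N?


The Segre embedding maps P^m x P^n into P^N via
all products of coordinates from each factor.
N = (m+1)(n+1) - 1
N = (3+1)(4+1) - 1
N = 4*5 - 1
N = 20 - 1 = 19

19


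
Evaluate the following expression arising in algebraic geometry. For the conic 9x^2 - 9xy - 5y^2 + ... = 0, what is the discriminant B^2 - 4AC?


The discriminant of a conic Ax^2 + Bxy + Cy^2 + ... = 0 is B^2 - 4AC.
B^2 = (-9)^2 = 81
4AC = 4*9*(-5) = -180
Discriminant = 81 + 180 = 261

261


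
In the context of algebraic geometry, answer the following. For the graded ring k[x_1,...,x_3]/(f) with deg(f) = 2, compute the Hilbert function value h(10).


For R = k[x_1,...,x_n]/(f) with f homogeneous of degree e:
The Hilbert series is (1 - t^e)/(1 - t)^n.
So h(d) = C(d+n-1, n-1) - C(d-e+n-1, n-1) for d >= e.
With n=3, e=2, d=10:
C(10+3-1, 3-1) = C(12, 2) = 66
C(10-2+3-1, 3-1) = C(10, 2) = 45
h(10) = 66 - 45 = 21

21


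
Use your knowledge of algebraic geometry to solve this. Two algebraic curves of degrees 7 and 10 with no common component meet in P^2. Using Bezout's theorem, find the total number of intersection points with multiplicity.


Bezout's theorem states the intersection count equals the product of degrees.
Intersection count = 7 * 10 = 70

70


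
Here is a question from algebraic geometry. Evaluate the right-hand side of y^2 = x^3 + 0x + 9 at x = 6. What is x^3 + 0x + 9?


Compute x^3 + 0x + 9 at x = 6:
x^3 = 6^3 = 216
0*x = 0*6 = 0
Sum: 216 + 0 + 9 = 225

225


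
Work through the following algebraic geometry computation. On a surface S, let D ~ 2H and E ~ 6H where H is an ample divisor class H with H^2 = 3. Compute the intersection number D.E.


Using bilinearity of the intersection pairing on a surface S:
(aH).(bH) = ab * (H.H)
We have H^2 = 3.
D.E = (2H).(6H) = 2*6*3
= 12*3
= 36

36


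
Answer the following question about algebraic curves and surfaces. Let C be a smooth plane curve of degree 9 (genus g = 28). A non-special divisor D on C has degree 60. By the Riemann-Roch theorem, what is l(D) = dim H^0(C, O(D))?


First, compute the genus of a smooth plane curve of degree 9:
g = (d-1)(d-2)/2 = (9-1)(9-2)/2 = 28
For a non-special divisor D (i.e., h^1(D) = 0), Riemann-Roch gives:
l(D) = deg(D) - g + 1
Since deg(D) = 60 >= 2g - 1 = 55, D is non-special.
l(D) = 60 - 28 + 1 = 33

33


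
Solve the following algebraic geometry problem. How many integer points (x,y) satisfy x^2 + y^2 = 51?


Systematically check integer values of x where x^2 <= 51.
For each valid x, check if 51 - x^2 is a perfect square.
Total integer solutions found: 0

0


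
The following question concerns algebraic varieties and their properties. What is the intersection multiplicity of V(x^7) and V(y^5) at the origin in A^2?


The intersection multiplicity of V(x^a) and V(y^b) at the origin is:
I(O; V(x^7), V(y^5)) = dim_k(k[x,y]/(x^7, y^5))
A basis for k[x,y]/(x^7, y^5) is the set of monomials x^i * y^j
where 0 <= i < 7 and 0 <= j < 5.
The number of such monomials is 7 * 5 = 35

35


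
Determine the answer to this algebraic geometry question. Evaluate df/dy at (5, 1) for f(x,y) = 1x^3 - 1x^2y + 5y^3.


df/dy = (-1)*x^2 + 3*5*y^2
At (5,1): (-1)*5^2 + 3*5*1^2
= -25 + 15
= -10

-10


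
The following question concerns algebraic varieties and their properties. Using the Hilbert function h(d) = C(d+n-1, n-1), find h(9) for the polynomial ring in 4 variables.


The Hilbert function for the polynomial ring in 4 variables is:
h(d) = C(d+n-1, n-1)
h(9) = C(9+4-1, 4-1) = C(12, 3)
= 12! / (3! * 9!)
= 220

220


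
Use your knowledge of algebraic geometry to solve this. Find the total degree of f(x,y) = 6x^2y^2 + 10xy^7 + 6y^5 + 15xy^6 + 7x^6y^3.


Examine each term for its total degree (sum of exponents).
  Term '6x^2y^2' has total degree 2+2 = 4.
  Term '10xy^7' has total degree 1+7 = 8.
  Term '6y^5' has total degree 0+5 = 5.
  Term '15xy^6' has total degree 1+6 = 7.
  Term '7x^6y^3' has total degree 6+3 = 9.
The maximum total degree among all terms is 9.

9


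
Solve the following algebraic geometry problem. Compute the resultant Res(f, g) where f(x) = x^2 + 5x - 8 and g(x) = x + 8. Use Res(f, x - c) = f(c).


For Res(f, x - c), we evaluate f at x = c.
f(-8) = (-8)^2 + 5*(-8) - 8
= 64 - 40 - 8
= 24 - 8 = 16
Res(f, g) = 16

16


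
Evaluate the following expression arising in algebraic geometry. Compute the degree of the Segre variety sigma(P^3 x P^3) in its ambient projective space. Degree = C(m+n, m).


The degree of the Segre variety P^3 x P^3 is C(m+n, m).
= C(6, 3)
= 20

20


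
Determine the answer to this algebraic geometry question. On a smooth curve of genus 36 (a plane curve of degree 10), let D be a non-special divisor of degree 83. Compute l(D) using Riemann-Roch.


First, compute the genus of a smooth plane curve of degree 10:
g = (d-1)(d-2)/2 = (10-1)(10-2)/2 = 36
For a non-special divisor D (i.e., h^1(D) = 0), Riemann-Roch gives:
l(D) = deg(D) - g + 1
Since deg(D) = 83 >= 2g - 1 = 71, D is non-special.
l(D) = 83 - 36 + 1 = 48

48


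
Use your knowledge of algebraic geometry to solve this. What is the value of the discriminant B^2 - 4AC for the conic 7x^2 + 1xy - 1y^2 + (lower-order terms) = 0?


The discriminant of a conic Ax^2 + Bxy + Cy^2 + ... = 0 is B^2 - 4AC.
B^2 = 1^2 = 1
4AC = 4*7*(-1) = -28
Discriminant = 1 + 28 = 29

29


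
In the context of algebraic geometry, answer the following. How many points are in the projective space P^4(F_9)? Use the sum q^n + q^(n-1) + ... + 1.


P^4(F_9) has (q^(n+1) - 1)/(q - 1) points.
= 9^4 + 9^3 + 9^2 + 9^1 + 9^0
= 6561 + 729 + 81 + 9 + 1
= 7381

7381


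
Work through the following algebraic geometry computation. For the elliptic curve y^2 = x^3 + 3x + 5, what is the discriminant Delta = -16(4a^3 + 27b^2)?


Compute each component:
4a^3 = 4*3^3 = 4*27 = 108
27b^2 = 27*5^2 = 27*25 = 675
4a^3 + 27b^2 = 108 + 675 = 783
Delta = -16*783 = -12528

-12528


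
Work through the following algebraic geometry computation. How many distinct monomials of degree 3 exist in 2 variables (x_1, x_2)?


The number of degree-3 monomials in 2 variables is C(d+n-1, n-1).
= C(3+2-1, 2-1) = C(4, 1)
= 4

4


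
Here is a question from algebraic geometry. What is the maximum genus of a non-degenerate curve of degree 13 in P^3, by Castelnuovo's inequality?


Castelnuovo's bound: write d - 1 = m(r-1) + epsilon with 0 <= epsilon < r-1.
d - 1 = 13 - 1 = 12
r - 1 = 3 - 1 = 2
12 = 6*2 + 0, so m = 6, epsilon = 0
pi(d, r) = m(m-1)(r-1)/2 + m*epsilon
= 6*5*2/2 + 6*0
= 60/2 + 0
= 30 + 0 = 30

30


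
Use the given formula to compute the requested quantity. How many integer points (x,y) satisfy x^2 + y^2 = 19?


Systematically check integer values of x where x^2 <= 19.
For each valid x, check if 19 - x^2 is a perfect square.
Total integer solutions found: 0

0


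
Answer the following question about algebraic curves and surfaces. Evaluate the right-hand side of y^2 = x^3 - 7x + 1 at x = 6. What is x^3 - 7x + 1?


Compute x^3 - 7x + 1 at x = 6:
x^3 = 6^3 = 216
(-7)*x = (-7)*6 = -42
Sum: 216 - 42 + 1 = 175

175


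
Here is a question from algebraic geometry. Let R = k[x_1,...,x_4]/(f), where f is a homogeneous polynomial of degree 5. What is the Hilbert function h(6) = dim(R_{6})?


For R = k[x_1,...,x_n]/(f) with f homogeneous of degree e:
The Hilbert series is (1 - t^e)/(1 - t)^n.
So h(d) = C(d+n-1, n-1) - C(d-e+n-1, n-1) for d >= e.
With n=4, e=5, d=6:
C(6+4-1, 4-1) = C(9, 3) = 84
C(6-5+4-1, 4-1) = C(4, 3) = 4
h(6) = 84 - 4 = 80

80


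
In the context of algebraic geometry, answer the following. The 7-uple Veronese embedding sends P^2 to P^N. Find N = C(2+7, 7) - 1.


The Veronese embedding v_d: P^n -> P^N maps each point to all
degree-d monomials in n+1 homogeneous coordinates.
N = C(n+d, d) - 1
N = C(2+7, 7) - 1
N = C(9, 7) - 1
C(9, 7) = 36
N = 36 - 1 = 35

35


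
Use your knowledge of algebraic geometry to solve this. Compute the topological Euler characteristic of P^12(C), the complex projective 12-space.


The complex projective space P^12 has one cell in each even real dimension 0, 2, ..., 24.
The cohomology groups are H^{2k}(P^12) = Z for k = 0,...,12, and 0 otherwise.
Euler characteristic = sum of Betti numbers = 1 per even-dimensional cohomology group.
chi(P^12) = 12 + 1 = 13

13


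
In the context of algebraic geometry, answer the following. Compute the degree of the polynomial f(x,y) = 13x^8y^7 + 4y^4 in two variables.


Examine each term for its total degree (sum of exponents).
  Term '13x^8y^7' has total degree 8+7 = 15.
  Term '4y^4' has total degree 0+4 = 4.
The maximum total degree among all terms is 15.

15


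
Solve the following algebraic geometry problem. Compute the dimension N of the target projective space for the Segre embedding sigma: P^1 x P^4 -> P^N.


The Segre embedding maps P^m x P^n into P^N via
all products of coordinates from each factor.
N = (m+1)(n+1) - 1
N = (1+1)(4+1) - 1
N = 2*5 - 1
N = 10 - 1 = 9

9


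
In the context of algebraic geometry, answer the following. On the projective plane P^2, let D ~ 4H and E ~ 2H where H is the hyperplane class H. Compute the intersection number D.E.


Using bilinearity of the intersection pairing on the projective plane P^2:
(aH).(bH) = ab * (H.H)
We have H^2 = 1 (Bezout).
D.E = (4H).(2H) = 4*2*1
= 8*1
= 8

8


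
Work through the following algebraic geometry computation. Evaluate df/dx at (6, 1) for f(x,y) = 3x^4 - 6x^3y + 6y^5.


df/dx = 4*3*x^3 + 3*(-6)*x^2*y
At (6,1): 4*3*6^3 + 3*(-6)*6^2*1
= 2592 - 648
= 1944

1944


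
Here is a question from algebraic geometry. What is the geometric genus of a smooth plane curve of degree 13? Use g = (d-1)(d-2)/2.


Using the genus formula for smooth plane curves:
g = (d-1)(d-2)/2
g = (13-1)(13-2)/2
g = 12*11/2
g = 132/2 = 66

66


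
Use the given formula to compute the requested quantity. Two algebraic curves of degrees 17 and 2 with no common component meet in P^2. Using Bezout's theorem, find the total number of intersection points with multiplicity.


Bezout's theorem states the intersection count equals the product of degrees.
Intersection count = 17 * 2 = 34

34


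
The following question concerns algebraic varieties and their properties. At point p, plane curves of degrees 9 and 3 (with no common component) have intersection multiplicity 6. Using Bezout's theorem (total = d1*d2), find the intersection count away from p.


By Bezout's theorem, the total intersection number is d1 * d2.
Total = 9 * 3 = 27
Intersection multiplicity at p = 6
Remaining intersections = 27 - 6 = 21

21


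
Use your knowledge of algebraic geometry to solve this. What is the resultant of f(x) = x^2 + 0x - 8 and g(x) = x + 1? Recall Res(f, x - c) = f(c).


For Res(f, x - c), we evaluate f at x = c.
f(-1) = (-1)^2 + 0*(-1) - 8
= 1 + 0 - 8
= 1 - 8 = -7
Res(f, g) = -7

-7


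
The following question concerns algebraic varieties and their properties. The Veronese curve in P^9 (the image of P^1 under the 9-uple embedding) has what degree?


The rational normal curve in P^9 is the image of P^1 under the 9-uple Veronese.
A general hyperplane in P^9 pulls back to a degree-9 form on P^1, which has 9 zeros,
so the curve meets a general hyperplane in 9 points. Degree = 9.

9


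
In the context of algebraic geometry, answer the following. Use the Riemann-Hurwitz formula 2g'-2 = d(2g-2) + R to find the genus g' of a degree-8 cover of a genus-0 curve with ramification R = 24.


Riemann-Hurwitz formula: 2g' - 2 = d(2g - 2) + R
Given: d = 8, g = 0, R = 24
2g' - 2 = 8*(2*0 - 2) + 24
2g' - 2 = 8*(-2) + 24
2g' - 2 = -16 + 24 = 8
2g' = 10
g' = 5

5


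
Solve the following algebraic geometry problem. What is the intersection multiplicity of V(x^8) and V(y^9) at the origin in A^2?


The intersection multiplicity of V(x^a) and V(y^b) at the origin is:
I(O; V(x^8), V(y^9)) = dim_k(k[x,y]/(x^8, y^9))
A basis for k[x,y]/(x^8, y^9) is the set of monomials x^i * y^j
where 0 <= i < 8 and 0 <= j < 9.
The number of such monomials is 8 * 9 = 72

72


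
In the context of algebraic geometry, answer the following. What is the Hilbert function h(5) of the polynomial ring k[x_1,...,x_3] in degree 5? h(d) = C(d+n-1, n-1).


The Hilbert function for the polynomial ring in 3 variables is:
h(d) = C(d+n-1, n-1)
h(5) = C(5+3-1, 3-1) = C(7, 2)
= 7! / (2! * 5!)
= 21

21


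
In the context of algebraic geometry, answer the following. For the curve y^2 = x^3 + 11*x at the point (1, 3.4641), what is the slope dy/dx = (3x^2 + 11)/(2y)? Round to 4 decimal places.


Using implicit differentiation of y^2 = x^3 + 11*x:
2y * dy/dx = 3x^2 + 11
dy/dx = (3x^2 + 11)/(2y)
Numerator: 3*1^2 + 11 = 14
Denominator: 2*3.4641 = 6.9282
dy/dx = 14/6.9282 = 2.0207

2.0207


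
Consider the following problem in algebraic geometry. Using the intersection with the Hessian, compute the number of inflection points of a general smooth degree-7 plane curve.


For a general smooth plane curve C of degree d, the inflection points are
the intersection of C with its Hessian curve, which has degree 3(d-2).
By Bezout, the total intersection number is d * 3(d-2) = 7 * 15 = 105.
For a general curve every flex is ordinary, so each contributes
multiplicity 1 to C·Hess(C), and the number of distinct inflection
points is 3d(d-2).
Inflection points = 3*7*(7-2) = 3*7*5 = 105

105


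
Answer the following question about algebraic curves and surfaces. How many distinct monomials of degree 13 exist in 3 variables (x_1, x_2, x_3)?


The number of degree-13 monomials in 3 variables is C(d+n-1, n-1).
= C(13+3-1, 3-1) = C(15, 2)
= 105

105


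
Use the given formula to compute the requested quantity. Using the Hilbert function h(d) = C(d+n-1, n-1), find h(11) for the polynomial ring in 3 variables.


The Hilbert function for the polynomial ring in 3 variables is:
h(d) = C(d+n-1, n-1)
h(11) = C(11+3-1, 3-1) = C(13, 2)
= 13! / (2! * 11!)
= 78

78


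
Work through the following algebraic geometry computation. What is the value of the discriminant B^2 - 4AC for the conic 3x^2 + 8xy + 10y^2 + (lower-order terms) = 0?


The discriminant of a conic Ax^2 + Bxy + Cy^2 + ... = 0 is B^2 - 4AC.
B^2 = 8^2 = 64
4AC = 4*3*10 = 120
Discriminant = 64 - 120 = -56

-56


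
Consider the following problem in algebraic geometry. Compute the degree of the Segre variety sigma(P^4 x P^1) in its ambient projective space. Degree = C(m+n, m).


The degree of the Segre variety P^4 x P^1 is C(m+n, m).
= C(5, 4)
= 5

5


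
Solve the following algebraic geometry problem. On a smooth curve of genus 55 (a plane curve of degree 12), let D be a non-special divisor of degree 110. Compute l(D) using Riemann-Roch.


First, compute the genus of a smooth plane curve of degree 12:
g = (d-1)(d-2)/2 = (12-1)(12-2)/2 = 55
For a non-special divisor D (i.e., h^1(D) = 0), Riemann-Roch gives:
l(D) = deg(D) - g + 1
Since deg(D) = 110 >= 2g - 1 = 109, D is non-special.
l(D) = 110 - 55 + 1 = 56

56


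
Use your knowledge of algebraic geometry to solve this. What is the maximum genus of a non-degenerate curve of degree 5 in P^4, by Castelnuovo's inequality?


Castelnuovo's bound: write d - 1 = m(r-1) + epsilon with 0 <= epsilon < r-1.
d - 1 = 5 - 1 = 4
r - 1 = 4 - 1 = 3
4 = 1*3 + 1, so m = 1, epsilon = 1
pi(d, r) = m(m-1)(r-1)/2 + m*epsilon
= 1*0*3/2 + 1*1
= 0/2 + 1
= 0 + 1 = 1

1


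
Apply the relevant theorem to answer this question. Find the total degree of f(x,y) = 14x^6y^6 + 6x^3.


Examine each term for its total degree (sum of exponents).
  Term '14x^6y^6' has total degree 6+6 = 12.
  Term '6x^3' has total degree 3+0 = 3.
The maximum total degree among all terms is 12.

12


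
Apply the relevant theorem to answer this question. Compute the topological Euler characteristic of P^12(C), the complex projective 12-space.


The complex projective space P^12 has one cell in each even real dimension 0, 2, ..., 24.
The cohomology groups are H^{2k}(P^12) = Z for k = 0,...,12, and 0 otherwise.
Euler characteristic = sum of Betti numbers = 1 per even-dimensional cohomology group.
chi(P^12) = 12 + 1 = 13

13


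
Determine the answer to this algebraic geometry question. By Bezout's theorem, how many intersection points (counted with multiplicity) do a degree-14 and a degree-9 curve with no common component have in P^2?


Bezout's theorem states the intersection count equals the product of degrees.
Intersection count = 14 * 9 = 126

126


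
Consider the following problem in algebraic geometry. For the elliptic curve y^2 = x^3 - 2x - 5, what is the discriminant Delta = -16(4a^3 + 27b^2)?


Compute each component:
4a^3 = 4*(-2)^3 = 4*(-8) = -32
27b^2 = 27*(-5)^2 = 27*25 = 675
4a^3 + 27b^2 = -32 + 675 = 643
Delta = -16*643 = -10288

-10288


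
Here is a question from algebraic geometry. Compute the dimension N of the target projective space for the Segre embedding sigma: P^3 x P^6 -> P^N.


The Segre embedding maps P^m x P^n into P^N via
all products of coordinates from each factor.
N = (m+1)(n+1) - 1
N = (3+1)(6+1) - 1
N = 4*7 - 1
N = 28 - 1 = 27

27


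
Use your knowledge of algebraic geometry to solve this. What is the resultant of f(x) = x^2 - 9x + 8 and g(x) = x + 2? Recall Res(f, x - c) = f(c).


For Res(f, x - c), we evaluate f at x = c.
f(-2) = (-2)^2 - 9*(-2) + 8
= 4 + 18 + 8
= 22 + 8 = 30
Res(f, g) = 30

30


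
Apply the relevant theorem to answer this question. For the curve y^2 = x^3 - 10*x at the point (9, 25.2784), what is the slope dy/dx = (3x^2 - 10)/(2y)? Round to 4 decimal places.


Using implicit differentiation of y^2 = x^3 - 10*x:
2y * dy/dx = 3x^2 - 10
dy/dx = (3x^2 - 10)/(2y)
Numerator: 3*9^2 - 10 = 233
Denominator: 2*25.2784 = 50.5568
dy/dx = 233/50.5568 = 4.6087

4.6087


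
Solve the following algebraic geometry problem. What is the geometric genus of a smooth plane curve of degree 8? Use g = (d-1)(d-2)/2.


Using the genus formula for smooth plane curves:
g = (d-1)(d-2)/2
g = (8-1)(8-2)/2
g = 7*6/2
g = 42/2 = 21

21


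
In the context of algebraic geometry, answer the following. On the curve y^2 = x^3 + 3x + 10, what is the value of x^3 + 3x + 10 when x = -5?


Compute x^3 + 3x + 10 at x = -5:
x^3 = (-5)^3 = -125
3*x = 3*(-5) = -15
Sum: -125 - 15 + 10 = -130

-130


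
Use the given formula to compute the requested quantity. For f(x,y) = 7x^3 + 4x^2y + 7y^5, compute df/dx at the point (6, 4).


df/dx = 3*7*x^2 + 2*4*x^1*y
At (6,4): 3*7*6^2 + 2*4*6^1*4
= 756 + 192
= 948

948


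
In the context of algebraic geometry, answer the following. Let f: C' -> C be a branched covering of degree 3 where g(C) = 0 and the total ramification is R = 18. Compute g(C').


Riemann-Hurwitz formula: 2g' - 2 = d(2g - 2) + R
Given: d = 3, g = 0, R = 18
2g' - 2 = 3*(2*0 - 2) + 18
2g' - 2 = 3*(-2) + 18
2g' - 2 = -6 + 18 = 12
2g' = 14
g' = 7

7


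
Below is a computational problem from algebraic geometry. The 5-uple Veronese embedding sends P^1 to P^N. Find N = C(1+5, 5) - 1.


The Veronese embedding v_d: P^n -> P^N maps each point to all
degree-d monomials in n+1 homogeneous coordinates.
N = C(n+d, d) - 1
N = C(1+5, 5) - 1
N = C(6, 5) - 1
C(6, 5) = 6
N = 6 - 1 = 5

5


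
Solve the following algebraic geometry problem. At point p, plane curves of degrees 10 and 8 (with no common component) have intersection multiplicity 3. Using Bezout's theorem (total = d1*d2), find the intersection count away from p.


By Bezout's theorem, the total intersection number is d1 * d2.
Total = 10 * 8 = 80
Intersection multiplicity at p = 3
Remaining intersections = 80 - 3 = 77

77


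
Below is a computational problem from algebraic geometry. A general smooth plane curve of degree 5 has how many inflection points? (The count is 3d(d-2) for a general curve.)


For a general smooth plane curve C of degree d, the inflection points are
the intersection of C with its Hessian curve, which has degree 3(d-2).
By Bezout, the total intersection number is d * 3(d-2) = 5 * 9 = 45.
For a general curve every flex is ordinary, so each contributes
multiplicity 1 to C·Hess(C), and the number of distinct inflection
points is 3d(d-2).
Inflection points = 3*5*(5-2) = 3*5*3 = 45

45


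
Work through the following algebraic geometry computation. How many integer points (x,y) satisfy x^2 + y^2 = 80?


Systematically check integer values of x where x^2 <= 80.
For each valid x, check if 80 - x^2 is a perfect square.
x=4: 80 - 16 = 64, sqrt = 8 (valid)
x=8: 80 - 64 = 16, sqrt = 4 (valid)
Total integer solutions found: 8

8


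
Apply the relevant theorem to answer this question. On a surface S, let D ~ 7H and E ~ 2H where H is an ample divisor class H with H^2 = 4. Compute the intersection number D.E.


Using bilinearity of the intersection pairing on a surface S:
(aH).(bH) = ab * (H.H)
We have H^2 = 4.
D.E = (7H).(2H) = 7*2*4
= 14*4
= 56

56


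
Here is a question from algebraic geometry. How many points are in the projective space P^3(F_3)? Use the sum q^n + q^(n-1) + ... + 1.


P^3(F_3) has (q^(n+1) - 1)/(q - 1) points.
= 3^3 + 3^2 + 3^1 + 3^0
= 27 + 9 + 3 + 1
= 40

40


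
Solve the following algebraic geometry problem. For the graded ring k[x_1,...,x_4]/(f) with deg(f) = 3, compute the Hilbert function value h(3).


For R = k[x_1,...,x_n]/(f) with f homogeneous of degree e:
The Hilbert series is (1 - t^e)/(1 - t)^n.
So h(d) = C(d+n-1, n-1) - C(d-e+n-1, n-1) for d >= e.
With n=4, e=3, d=3:
C(3+4-1, 4-1) = C(6, 3) = 20
C(3-3+4-1, 4-1) = C(3, 3) = 1
h(3) = 20 - 1 = 19

19


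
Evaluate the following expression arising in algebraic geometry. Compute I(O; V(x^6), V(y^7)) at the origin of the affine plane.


The intersection multiplicity of V(x^a) and V(y^b) at the origin is:
I(O; V(x^6), V(y^7)) = dim_k(k[x,y]/(x^6, y^7))
A basis for k[x,y]/(x^6, y^7) is the set of monomials x^i * y^j
where 0 <= i < 6 and 0 <= j < 7.
The number of such monomials is 6 * 7 = 42

42


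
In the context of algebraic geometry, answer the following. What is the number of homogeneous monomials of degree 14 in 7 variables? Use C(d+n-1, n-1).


The number of degree-14 monomials in 7 variables is C(d+n-1, n-1).
= C(14+7-1, 7-1) = C(20, 6)
= 38760

38760


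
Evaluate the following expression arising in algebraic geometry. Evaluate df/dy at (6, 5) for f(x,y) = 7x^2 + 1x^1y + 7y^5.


df/dy = 1*x^1 + 5*7*y^4
At (6,5): 1*6^1 + 5*7*5^4
= 6 + 21875
= 21881

21881


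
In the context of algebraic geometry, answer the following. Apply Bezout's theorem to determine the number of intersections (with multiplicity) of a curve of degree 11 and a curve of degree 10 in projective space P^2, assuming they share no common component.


Bezout's theorem states the intersection count equals the product of degrees.
Intersection count = 11 * 10 = 110

110


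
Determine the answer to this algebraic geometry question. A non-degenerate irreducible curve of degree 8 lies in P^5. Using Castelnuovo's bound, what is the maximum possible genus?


Castelnuovo's bound: write d - 1 = m(r-1) + epsilon with 0 <= epsilon < r-1.
d - 1 = 8 - 1 = 7
r - 1 = 5 - 1 = 4
7 = 1*4 + 3, so m = 1, epsilon = 3
pi(d, r) = m(m-1)(r-1)/2 + m*epsilon
= 1*0*4/2 + 1*3
= 0/2 + 3
= 0 + 3 = 3

3


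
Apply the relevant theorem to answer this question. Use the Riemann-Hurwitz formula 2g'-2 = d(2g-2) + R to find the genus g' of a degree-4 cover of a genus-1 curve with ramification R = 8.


Riemann-Hurwitz formula: 2g' - 2 = d(2g - 2) + R
Given: d = 4, g = 1, R = 8
2g' - 2 = 4*(2*1 - 2) + 8
2g' - 2 = 4*0 + 8
2g' - 2 = 0 + 8 = 8
2g' = 10
g' = 5

5


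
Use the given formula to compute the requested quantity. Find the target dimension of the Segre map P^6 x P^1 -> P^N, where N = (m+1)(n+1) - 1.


The Segre embedding maps P^m x P^n into P^N via
all products of coordinates from each factor.
N = (m+1)(n+1) - 1
N = (6+1)(1+1) - 1
N = 7*2 - 1
N = 14 - 1 = 13

13


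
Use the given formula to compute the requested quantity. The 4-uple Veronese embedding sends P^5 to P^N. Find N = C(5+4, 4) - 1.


The Veronese embedding v_d: P^n -> P^N maps each point to all
degree-d monomials in n+1 homogeneous coordinates.
N = C(n+d, d) - 1
N = C(5+4, 4) - 1
N = C(9, 4) - 1
C(9, 4) = 126
N = 126 - 1 = 125

125


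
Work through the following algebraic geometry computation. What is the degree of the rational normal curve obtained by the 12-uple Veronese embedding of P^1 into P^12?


The rational normal curve in P^12 is the image of P^1 under the 12-uple Veronese.
A general hyperplane in P^12 pulls back to a degree-12 form on P^1, which has 12 zeros,
so the curve meets a general hyperplane in 12 points. Degree = 12.

12


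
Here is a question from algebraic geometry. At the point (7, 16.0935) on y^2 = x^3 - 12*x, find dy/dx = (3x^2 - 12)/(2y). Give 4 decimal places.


Using implicit differentiation of y^2 = x^3 - 12*x:
2y * dy/dx = 3x^2 - 12
dy/dx = (3x^2 - 12)/(2y)
Numerator: 3*7^2 - 12 = 135
Denominator: 2*16.0935 = 32.187
dy/dx = 135/32.187 = 4.1942

4.1942


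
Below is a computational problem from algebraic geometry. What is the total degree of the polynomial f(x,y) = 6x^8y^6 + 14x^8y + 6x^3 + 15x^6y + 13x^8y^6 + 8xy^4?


Examine each term for its total degree (sum of exponents).
  Term '6x^8y^6' has total degree 8+6 = 14.
  Term '14x^8y' has total degree 8+1 = 9.
  Term '6x^3' has total degree 3+0 = 3.
  Term '15x^6y' has total degree 6+1 = 7.
  Term '13x^8y^6' has total degree 8+6 = 14.
  Term '8xy^4' has total degree 1+4 = 5.
The maximum total degree among all terms is 14.

14


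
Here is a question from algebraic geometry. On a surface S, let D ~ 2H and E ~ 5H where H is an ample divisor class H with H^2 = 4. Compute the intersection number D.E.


Using bilinearity of the intersection pairing on a surface S:
(aH).(bH) = ab * (H.H)
We have H^2 = 4.
D.E = (2H).(5H) = 2*5*4
= 10*4
= 40

40


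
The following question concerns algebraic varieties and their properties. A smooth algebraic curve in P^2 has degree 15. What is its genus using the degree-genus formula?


Using the genus formula for smooth plane curves:
g = (d-1)(d-2)/2
g = (15-1)(15-2)/2
g = 14*13/2
g = 182/2 = 91

91


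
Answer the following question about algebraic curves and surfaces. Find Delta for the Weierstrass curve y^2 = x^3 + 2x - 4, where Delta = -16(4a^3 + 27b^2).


Compute each component:
4a^3 = 4*2^3 = 4*8 = 32
27b^2 = 27*(-4)^2 = 27*16 = 432
4a^3 + 27b^2 = 32 + 432 = 464
Delta = -16*464 = -7424

-7424


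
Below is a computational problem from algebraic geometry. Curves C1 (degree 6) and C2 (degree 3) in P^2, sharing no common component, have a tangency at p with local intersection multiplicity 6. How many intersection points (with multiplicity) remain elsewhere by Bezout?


By Bezout's theorem, the total intersection number is d1 * d2.
Total = 6 * 3 = 18
Intersection multiplicity at p = 6
Remaining intersections = 18 - 6 = 12

12


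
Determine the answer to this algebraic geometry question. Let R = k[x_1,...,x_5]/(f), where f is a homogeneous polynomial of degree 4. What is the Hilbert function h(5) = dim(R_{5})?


For R = k[x_1,...,x_n]/(f) with f homogeneous of degree e:
The Hilbert series is (1 - t^e)/(1 - t)^n.
So h(d) = C(d+n-1, n-1) - C(d-e+n-1, n-1) for d >= e.
With n=5, e=4, d=5:
C(5+5-1, 5-1) = C(9, 4) = 126
C(5-4+5-1, 5-1) = C(5, 4) = 5
h(5) = 126 - 5 = 121

121


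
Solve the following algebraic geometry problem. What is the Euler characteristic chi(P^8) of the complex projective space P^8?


The complex projective space P^8 has one cell in each even real dimension 0, 2, ..., 16.
The cohomology groups are H^{2k}(P^8) = Z for k = 0,...,8, and 0 otherwise.
Euler characteristic = sum of Betti numbers = 1 per even-dimensional cohomology group.
chi(P^8) = 8 + 1 = 9

9


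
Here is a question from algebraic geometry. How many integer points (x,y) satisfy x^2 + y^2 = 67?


Systematically check integer values of x where x^2 <= 67.
For each valid x, check if 67 - x^2 is a perfect square.
Total integer solutions found: 0

0


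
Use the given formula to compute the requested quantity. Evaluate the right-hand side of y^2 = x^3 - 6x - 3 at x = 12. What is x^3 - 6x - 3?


Compute x^3 - 6x - 3 at x = 12:
x^3 = 12^3 = 1728
(-6)*x = (-6)*12 = -72
Sum: 1728 - 72 - 3 = 1653

1653


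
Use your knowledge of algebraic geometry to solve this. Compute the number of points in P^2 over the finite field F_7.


P^2(F_7) has (q^(n+1) - 1)/(q - 1) points.
= 7^2 + 7^1 + 7^0
= 49 + 7 + 1
= 57

57


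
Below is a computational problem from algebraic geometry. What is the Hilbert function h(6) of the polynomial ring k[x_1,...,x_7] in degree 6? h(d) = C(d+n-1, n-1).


The Hilbert function for the polynomial ring in 7 variables is:
h(d) = C(d+n-1, n-1)
h(6) = C(6+7-1, 7-1) = C(12, 6)
= 12! / (6! * 6!)
= 924

924


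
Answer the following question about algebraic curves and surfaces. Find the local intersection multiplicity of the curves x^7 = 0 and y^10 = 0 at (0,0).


The intersection multiplicity of V(x^a) and V(y^b) at the origin is:
I(O; V(x^7), V(y^10)) = dim_k(k[x,y]/(x^7, y^10))
A basis for k[x,y]/(x^7, y^10) is the set of monomials x^i * y^j
where 0 <= i < 7 and 0 <= j < 10.
The number of such monomials is 7 * 10 = 70

70


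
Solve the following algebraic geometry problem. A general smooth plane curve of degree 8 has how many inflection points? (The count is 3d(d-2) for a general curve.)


For a general smooth plane curve C of degree d, the inflection points are
the intersection of C with its Hessian curve, which has degree 3(d-2).
By Bezout, the total intersection number is d * 3(d-2) = 8 * 18 = 144.
For a general curve every flex is ordinary, so each contributes
multiplicity 1 to C·Hess(C), and the number of distinct inflection
points is 3d(d-2).
Inflection points = 3*8*(8-2) = 3*8*6 = 144

144


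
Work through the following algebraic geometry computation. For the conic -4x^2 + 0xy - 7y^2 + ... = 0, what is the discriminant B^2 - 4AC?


The discriminant of a conic Ax^2 + Bxy + Cy^2 + ... = 0 is B^2 - 4AC.
B^2 = 0^2 = 0
4AC = 4*(-4)*(-7) = 112
Discriminant = 0 - 112 = -112

-112


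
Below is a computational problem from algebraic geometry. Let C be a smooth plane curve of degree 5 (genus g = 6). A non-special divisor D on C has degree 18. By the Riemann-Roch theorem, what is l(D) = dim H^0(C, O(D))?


First, compute the genus of a smooth plane curve of degree 5:
g = (d-1)(d-2)/2 = (5-1)(5-2)/2 = 6
For a non-special divisor D (i.e., h^1(D) = 0), Riemann-Roch gives:
l(D) = deg(D) - g + 1
Since deg(D) = 18 >= 2g - 1 = 11, D is non-special.
l(D) = 18 - 6 + 1 = 13

13


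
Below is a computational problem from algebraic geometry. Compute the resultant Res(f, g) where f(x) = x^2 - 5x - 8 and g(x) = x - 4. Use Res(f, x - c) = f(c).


For Res(f, x - c), we evaluate f at x = c.
f(4) = 4^2 - 5*4 - 8
= 16 - 20 - 8
= -4 - 8 = -12
Res(f, g) = -12

-12


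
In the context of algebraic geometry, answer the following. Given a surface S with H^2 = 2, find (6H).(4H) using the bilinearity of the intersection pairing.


Using bilinearity of the intersection pairing on a surface S:
(aH).(bH) = ab * (H.H)
We have H^2 = 2.
D.E = (6H).(4H) = 6*4*2
= 24*2
= 48

48


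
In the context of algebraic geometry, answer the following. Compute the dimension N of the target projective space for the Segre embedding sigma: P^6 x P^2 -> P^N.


The Segre embedding maps P^m x P^n into P^N via
all products of coordinates from each factor.
N = (m+1)(n+1) - 1
N = (6+1)(2+1) - 1
N = 7*3 - 1
N = 21 - 1 = 20

20
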